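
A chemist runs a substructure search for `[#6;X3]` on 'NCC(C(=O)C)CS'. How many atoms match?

1

The query [#6;X3] means: any carbon (aromatic or not) with three total connections.
Check the 8 heavy atoms by environment: 4× C (X4) → no; 1× S (X2) → no; 1× C (X3) → match; 1× O (X1) → no; 1× N (X3) → no.
That gives 1 matching atom.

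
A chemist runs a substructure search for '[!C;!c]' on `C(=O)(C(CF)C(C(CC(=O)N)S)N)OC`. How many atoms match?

Check the 15 heavy atoms by environment: 8× C → no; 1× F → match; 2× N → match; 1× S → match; 3× O → match.
Summing the matching environments: 1 + 2 + 1 + 3 = 7 matching atoms.

7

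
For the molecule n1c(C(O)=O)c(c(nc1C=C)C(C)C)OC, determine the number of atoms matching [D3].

6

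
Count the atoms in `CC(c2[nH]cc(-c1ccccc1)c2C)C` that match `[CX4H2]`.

0

Check the 15 heavy atoms by environment: 1× n (aromatic, H1, X3) → no; 6× c (aromatic, H1, X3) → no; 4× c (aromatic, H0, X3) → no; 1× C (H1, X4) → no; 3× C (H3, X4) → no.
No environment satisfies the query, so 0 matching atoms.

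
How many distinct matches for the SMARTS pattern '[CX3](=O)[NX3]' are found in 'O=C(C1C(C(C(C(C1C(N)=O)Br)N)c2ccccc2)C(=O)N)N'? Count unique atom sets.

[CX3](=O)[NX3] is the SMARTS for an amide: a carbonyl carbon bonded to a trivalent nitrogen.
The molecule carries 3 separate instances of a primary amide (-C(=O)NH2) meeting every constraint; each maps to a distinct set of atoms, giving 3 matches.

3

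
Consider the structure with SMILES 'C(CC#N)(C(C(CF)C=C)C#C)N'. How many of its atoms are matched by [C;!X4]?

The query [C;!X4] means: aliphatic carbon that does not have four total connections.
Check the 13 heavy atoms by environment: 5× C (X4) → no; 1× F (X1) → no; 3× C (X2) → match; 1× N (X1) → no; 1× N (X3) → no; 2× C (X3) → match.
Summing the matching environments: 3 + 2 = 5 matching atoms.

5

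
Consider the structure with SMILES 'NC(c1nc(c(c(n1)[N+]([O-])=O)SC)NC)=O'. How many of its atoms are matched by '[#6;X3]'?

The query [#6;X3] means: any carbon (aromatic or not) with three total connections.
Check the 16 heavy atoms by environment: 2× n (aromatic, X2) → no; 4× c (aromatic, X3) → match; 1× S (X2) → no; 2× C (X4) → no; 1× C (X3) → match; 2× O (X1) → no; 2× N (X3) → no; 1× N (charge +1, X3) → no; 1× O (charge -1, X1) → no.
Summing the matching environments: 4 + 1 = 5 matching atoms.

5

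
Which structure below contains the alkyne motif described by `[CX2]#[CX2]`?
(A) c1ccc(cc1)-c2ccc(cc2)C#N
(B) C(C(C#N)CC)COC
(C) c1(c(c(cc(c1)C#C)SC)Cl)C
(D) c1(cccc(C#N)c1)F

C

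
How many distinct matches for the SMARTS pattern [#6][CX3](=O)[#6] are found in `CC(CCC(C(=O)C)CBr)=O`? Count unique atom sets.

[#6][CX3](=O)[#6] is the SMARTS for a ketone: a carbonyl carbon (no H) flanked by two carbons.
The molecule carries 2 separate instances of an acetyl/ketone group (-C(=O)CH3) meeting every constraint; each maps to a distinct set of atoms, giving 2 matches.

2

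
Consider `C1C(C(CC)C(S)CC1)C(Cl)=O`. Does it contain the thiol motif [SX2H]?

The pattern [SX2H] describes an aliphatic sulfur with two connections, one being H — a thiol.
The molecule carries a thiol (-SH), whose atoms satisfy every constraint of the query, so the pattern matches.

Yes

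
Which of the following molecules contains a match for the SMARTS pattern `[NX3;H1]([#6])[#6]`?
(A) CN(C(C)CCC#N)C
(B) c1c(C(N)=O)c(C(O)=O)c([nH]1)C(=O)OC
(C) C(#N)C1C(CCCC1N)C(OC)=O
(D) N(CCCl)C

D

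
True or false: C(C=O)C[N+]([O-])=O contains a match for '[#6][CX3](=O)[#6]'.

False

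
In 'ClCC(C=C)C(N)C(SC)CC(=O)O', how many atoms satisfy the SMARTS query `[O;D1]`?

The query [O;D1] means: aliphatic oxygen bonded to exactly one heavy atom.
Check the 14 heavy atoms by environment: 3× C (D2) → no; 4× C (D3) → no; 2× C (D1) → no; 2× O (D1) → match; 1× Cl (D1) → no; 1× N (D1) → no; 1× S (D2) → no.
That gives 2 matching atoms.

2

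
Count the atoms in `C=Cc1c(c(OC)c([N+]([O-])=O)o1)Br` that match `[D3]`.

The query [D3] means: atom with exactly three heavy-atom neighbours.
Check the 13 heavy atoms by environment: 1× o (aromatic, D2) → no; 4× c (aromatic, D3) → match; 1× N (charge +1, D3) → match; 1× O (charge -1, D1) → no; 1× O (D1) → no; 1× C (D2) → no; 2× C (D1) → no; 1× Br (D1) → no; 1× O (D2) → no.
Summing the matching environments: 4 + 1 = 5 matching atoms.

5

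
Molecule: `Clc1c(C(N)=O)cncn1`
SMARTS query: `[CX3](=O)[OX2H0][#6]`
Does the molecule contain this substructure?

No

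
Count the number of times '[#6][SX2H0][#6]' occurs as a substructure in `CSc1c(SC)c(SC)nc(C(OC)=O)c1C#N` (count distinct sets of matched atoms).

[#6][SX2H0][#6] is the SMARTS for a thioether: an aliphatic sulfur bridging two carbons with no H on the sulfur.
The molecule carries 3 separate instances of a methylthio ether (-SCH3) meeting every constraint; each maps to a distinct set of atoms, giving 3 matches.

3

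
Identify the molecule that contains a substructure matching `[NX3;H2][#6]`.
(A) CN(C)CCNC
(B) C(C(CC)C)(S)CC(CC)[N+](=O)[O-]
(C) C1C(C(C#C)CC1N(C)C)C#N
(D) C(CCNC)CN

D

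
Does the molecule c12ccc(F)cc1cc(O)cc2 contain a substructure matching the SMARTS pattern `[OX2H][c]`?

Yes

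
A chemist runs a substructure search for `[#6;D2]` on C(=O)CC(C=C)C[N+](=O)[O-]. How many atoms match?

The query [#6;D2] means: any carbon bonded to exactly two heavy atoms.
Check the 10 heavy atoms by environment: 4× C (D2) → match; 1× C (D3) → no; 2× O (D1) → no; 1× N (charge +1, D3) → no; 1× O (charge -1, D1) → no; 1× C (D1) → no.
That gives 4 matching atoms.

4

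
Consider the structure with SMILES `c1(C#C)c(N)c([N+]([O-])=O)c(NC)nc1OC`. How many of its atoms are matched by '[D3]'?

6

Check the 16 heavy atoms by environment: 1× n (aromatic, D2) → no; 5× c (aromatic, D3) → match; 1× N (D1) → no; 1× N (D2) → no; 3× C (D1) → no; 1× O (D2) → no; 1× N (charge +1, D3) → match; 1× O (charge -1, D1) → no; 1× O (D1) → no; 1× C (D2) → no.
Summing the matching environments: 5 + 1 = 6 matching atoms.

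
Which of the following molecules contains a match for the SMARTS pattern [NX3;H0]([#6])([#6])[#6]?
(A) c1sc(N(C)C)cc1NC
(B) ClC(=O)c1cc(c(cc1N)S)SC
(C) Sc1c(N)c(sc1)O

[NX3;H0]([#6])([#6])[#6] describes a trivalent nitrogen with no H, bonded to three carbons (a tertiary amine).
(A) contains a dimethylamino group (-N(CH3)2), which satisfies every atom and bond constraint.
(B) has a primary amino group (-NH2) but the nitrogen has H2, not H0 with three carbons.
(C) has a primary amino group (-NH2) but the nitrogen has H2, not H0 with three carbons.
So the answer is (A).

A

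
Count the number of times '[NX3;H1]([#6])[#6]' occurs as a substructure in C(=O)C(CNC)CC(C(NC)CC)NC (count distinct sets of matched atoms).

3

[NX3;H1]([#6])[#6] is the SMARTS for a secondary amine: a trivalent nitrogen with one H, bonded to two carbons.
The molecule carries 3 separate instances of an N-methylamino group (-NHCH3) meeting every constraint; each maps to a distinct set of atoms, giving 3 matches.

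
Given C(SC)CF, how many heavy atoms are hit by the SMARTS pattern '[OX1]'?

0

The query [OX1] means: aliphatic oxygen with one total connection — typically a carbonyl =O or an oxide.
Check the 5 heavy atoms by environment: 3× C (X4) → no; 1× F (X1) → no; 1× S (X2) → no.
No environment satisfies the query, so 0 matching atoms.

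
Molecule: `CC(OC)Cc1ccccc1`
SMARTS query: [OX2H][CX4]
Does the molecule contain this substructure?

The pattern [OX2H][CX4] describes a hydroxyl oxygen bound to an sp3 (X4) carbon — an aliphatic alcohol.
The closest candidate here is a methoxy ether (-OCH3), but the oxygen has H0 (ether), not H1. No other fragment satisfies the full query, so there is no match.

No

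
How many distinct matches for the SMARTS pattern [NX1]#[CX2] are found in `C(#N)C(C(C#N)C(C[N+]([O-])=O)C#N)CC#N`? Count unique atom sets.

4

[NX1]#[CX2] is the SMARTS for a nitrile: a nitrogen triple-bonded to a two-connected carbon.
The molecule carries 4 separate instances of a nitrile (-C#N) meeting every constraint; each maps to a distinct set of atoms, giving 4 matches.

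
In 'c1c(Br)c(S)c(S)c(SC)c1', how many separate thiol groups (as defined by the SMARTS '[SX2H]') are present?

2

[SX2H] is the SMARTS for a thiol: an aliphatic sulfur with two connections, one being H.
The molecule carries 2 separate instances of a thiol (-SH) meeting every constraint; each maps to a distinct set of atoms, giving 2 matches.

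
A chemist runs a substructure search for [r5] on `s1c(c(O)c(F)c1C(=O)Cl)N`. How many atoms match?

5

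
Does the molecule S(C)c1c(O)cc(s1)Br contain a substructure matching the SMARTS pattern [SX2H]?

The pattern [SX2H] describes an aliphatic sulfur with two connections, one being H — a thiol.
The closest candidate here is a methylthio ether (-SCH3), but the sulfur has H0 (bonded to two carbons), not H1. No other fragment satisfies the full query, so there is no match.

No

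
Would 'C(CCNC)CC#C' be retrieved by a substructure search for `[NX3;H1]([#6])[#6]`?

Yes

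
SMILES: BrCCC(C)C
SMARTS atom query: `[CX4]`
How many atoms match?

5

Check the 6 heavy atoms by environment: 5× C (X4) → match; 1× Br (X1) → no.
That gives 5 matching atoms.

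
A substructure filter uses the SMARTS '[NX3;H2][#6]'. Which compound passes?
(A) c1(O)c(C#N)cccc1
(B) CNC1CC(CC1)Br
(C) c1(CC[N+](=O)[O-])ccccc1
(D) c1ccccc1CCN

D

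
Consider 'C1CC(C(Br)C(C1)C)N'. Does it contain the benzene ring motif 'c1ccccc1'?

No

The pattern c1ccccc1 describes six aromatic carbons in a ring — a benzene ring.
The closest candidate here is a methyl group (-CH3), but no six-membered all-carbon aromatic ring is present. No other fragment satisfies the full query, so there is no match.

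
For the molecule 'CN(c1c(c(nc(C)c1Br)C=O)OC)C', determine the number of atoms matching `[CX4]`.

Check the 15 heavy atoms by environment: 1× n (aromatic, X2) → no; 5× c (aromatic, X3) → no; 1× N (X3) → no; 4× C (X4) → match; 1× C (X3) → no; 1× O (X1) → no; 1× Br (X1) → no; 1× O (X2) → no.
That gives 4 matching atoms.

4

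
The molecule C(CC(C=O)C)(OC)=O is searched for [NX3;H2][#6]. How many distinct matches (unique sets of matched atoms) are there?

[NX3;H2][#6] is the SMARTS for a primary amine: a trivalent nitrogen with two H attached to carbon.
No fragment in the molecule satisfies every constraint, giving 0 matches.

0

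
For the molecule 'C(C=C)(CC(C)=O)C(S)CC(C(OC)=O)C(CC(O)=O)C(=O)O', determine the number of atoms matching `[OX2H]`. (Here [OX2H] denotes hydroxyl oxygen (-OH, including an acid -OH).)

Check the 23 heavy atoms by environment: 3× C (H2, X4) → no; 4× C (H1, X4) → no; 1× C (H1, X3) → no; 1× C (H2, X3) → no; 4× C (H0, X3) → no; 4× O (H0, X1) → no; 2× O (H1, X2) → match; 1× O (H0, X2) → no; 2× C (H3, X4) → no; 1× S (H1, X2) → no.
That gives 2 matching atoms.

2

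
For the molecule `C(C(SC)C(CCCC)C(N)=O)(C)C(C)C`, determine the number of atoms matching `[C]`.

13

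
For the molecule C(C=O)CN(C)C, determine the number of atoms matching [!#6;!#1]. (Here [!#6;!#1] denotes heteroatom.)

Check the 7 heavy atoms by environment: 5× C → no; 1× N → match; 1× O → match.
Summing the matching environments: 1 + 1 = 2 matching atoms.

2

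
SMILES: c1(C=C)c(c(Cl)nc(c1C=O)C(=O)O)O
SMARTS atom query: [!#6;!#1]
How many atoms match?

6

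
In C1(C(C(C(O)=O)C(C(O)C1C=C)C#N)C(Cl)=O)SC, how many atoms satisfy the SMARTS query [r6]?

The query [r6] means: r6 matches atoms in a six-membered ring.
Check the 19 heavy atoms by environment: 6× C (in 6-ring) → match; 1× S (acyclic) → no; 6× C (acyclic) → no; 4× O (acyclic) → no; 1× Cl (acyclic) → no; 1× N (acyclic) → no.
That gives 6 matching atoms.

6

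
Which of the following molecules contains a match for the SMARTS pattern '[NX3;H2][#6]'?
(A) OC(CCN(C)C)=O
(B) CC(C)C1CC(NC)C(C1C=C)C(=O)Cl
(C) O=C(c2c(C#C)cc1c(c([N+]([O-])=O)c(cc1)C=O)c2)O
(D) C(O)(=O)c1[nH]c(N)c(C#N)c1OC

D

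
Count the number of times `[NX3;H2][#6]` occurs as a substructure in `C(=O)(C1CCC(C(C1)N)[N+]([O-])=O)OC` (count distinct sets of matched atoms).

1

[NX3;H2][#6] is the SMARTS for a primary amine: a trivalent nitrogen with two H attached to carbon.
Exactly one fragment in the molecule meets all constraints, giving 1 match.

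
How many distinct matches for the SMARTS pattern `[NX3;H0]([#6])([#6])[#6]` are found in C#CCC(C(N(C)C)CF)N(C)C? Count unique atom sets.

[NX3;H0]([#6])([#6])[#6] is the SMARTS for a tertiary amine: a trivalent nitrogen with no H, bonded to three carbons.
The molecule carries 2 separate instances of a dimethylamino group (-N(CH3)2) meeting every constraint; each maps to a distinct set of atoms, giving 2 matches.

2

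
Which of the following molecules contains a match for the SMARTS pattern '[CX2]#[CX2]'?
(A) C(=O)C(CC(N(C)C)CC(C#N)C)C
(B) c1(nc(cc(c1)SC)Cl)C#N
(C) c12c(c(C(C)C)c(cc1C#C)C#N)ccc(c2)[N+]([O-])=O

C

[CX2]#[CX2] describes a carbon-carbon triple bond (an alkyne).
(A) has a nitrile (-C#N) but the triple bond is C#N, not C#C.
(B) has a nitrile (-C#N) but the triple bond is C#N, not C#C.
(C) contains an ethynyl group (-C#CH), which satisfies every atom and bond constraint.
So the answer is (C).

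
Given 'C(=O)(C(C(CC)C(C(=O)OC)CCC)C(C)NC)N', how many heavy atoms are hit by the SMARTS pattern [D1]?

Check the 19 heavy atoms by environment: 5× C (D1) → match; 6× C (D3) → no; 3× C (D2) → no; 1× N (D2) → no; 2× O (D1) → match; 1× N (D1) → match; 1× O (D2) → no.
Summing the matching environments: 5 + 2 + 1 = 8 matching atoms.

8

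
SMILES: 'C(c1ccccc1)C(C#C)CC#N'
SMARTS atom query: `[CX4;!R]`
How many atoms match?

3

The query [CX4;!R] means: aliphatic carbon with four total connections, not in a ring.
Check the 13 heavy atoms by environment: 3× C (X4, acyclic) → match; 3× C (X2, acyclic) → no; 1× N (X1, acyclic) → no; 6× c (aromatic, X3, in 6-ring) → no.
That gives 3 matching atoms.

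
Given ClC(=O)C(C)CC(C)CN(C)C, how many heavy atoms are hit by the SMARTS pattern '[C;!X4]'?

1

Check the 12 heavy atoms by environment: 8× C (X4) → no; 1× N (X3) → no; 1× C (X3) → match; 1× O (X1) → no; 1× Cl (X1) → no.
That gives 1 matching atom.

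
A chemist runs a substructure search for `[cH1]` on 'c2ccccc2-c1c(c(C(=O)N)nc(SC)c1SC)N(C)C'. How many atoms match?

The query [cH1] means: aromatic carbon bearing exactly one hydrogen.
Check the 22 heavy atoms by environment: 1× n (aromatic, H0) → no; 6× c (aromatic, H0) → no; 5× c (aromatic, H1) → match; 1× N (H0) → no; 4× C (H3) → no; 2× S (H0) → no; 1× C (H0) → no; 1× O (H0) → no; 1× N (H2) → no.
That gives 5 matching atoms.

5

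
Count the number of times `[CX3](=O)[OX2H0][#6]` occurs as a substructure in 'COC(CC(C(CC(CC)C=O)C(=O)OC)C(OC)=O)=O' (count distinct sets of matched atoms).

3

[CX3](=O)[OX2H0][#6] is the SMARTS for an ester: a carbonyl carbon bonded to an oxygen that is itself bonded to carbon (no H on that O).
The molecule carries 3 separate instances of a methyl-ester group (-C(=O)OCH3) meeting every constraint; each maps to a distinct set of atoms, giving 3 matches.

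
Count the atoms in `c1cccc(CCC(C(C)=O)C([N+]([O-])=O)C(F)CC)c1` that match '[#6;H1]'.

8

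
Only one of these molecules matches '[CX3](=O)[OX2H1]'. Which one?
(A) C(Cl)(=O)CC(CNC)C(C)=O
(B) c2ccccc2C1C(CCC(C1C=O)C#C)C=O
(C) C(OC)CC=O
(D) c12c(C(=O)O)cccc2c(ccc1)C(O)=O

[CX3](=O)[OX2H1] describes an sp2 carbon double-bonded to O and single-bonded to an -OH oxygen (a carboxylic acid).
(A) has an acyl chloride (-C(=O)Cl) but the carbonyl is bonded to Cl, not to an -OH oxygen.
(B) has an aldehyde (-CHO) but there is no singly-bonded oxygen on the carbonyl carbon.
(C) has an aldehyde (-CHO) but there is no singly-bonded oxygen on the carbonyl carbon.
(D) contains a carboxylic acid group (-C(=O)OH), which satisfies every atom and bond constraint.
So the answer is (D).

D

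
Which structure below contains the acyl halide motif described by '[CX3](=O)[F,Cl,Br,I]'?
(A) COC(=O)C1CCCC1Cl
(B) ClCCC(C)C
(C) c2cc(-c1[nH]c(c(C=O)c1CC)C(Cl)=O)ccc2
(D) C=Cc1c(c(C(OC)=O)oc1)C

C

[CX3](=O)[F,Cl,Br,I] describes a carbonyl carbon bonded to a halogen (an acyl halide).
(A) has a methyl-ester group (-C(=O)OCH3) but the carbonyl is bonded to -O-C, not to a halogen.
(B) has a chloro substituent but the Cl is not on a carbonyl carbon.
(C) contains an acyl chloride (-C(=O)Cl), which satisfies every atom and bond constraint.
(D) has a methyl-ester group (-C(=O)OCH3) but the carbonyl is bonded to -O-C, not to a halogen.
So the answer is (C).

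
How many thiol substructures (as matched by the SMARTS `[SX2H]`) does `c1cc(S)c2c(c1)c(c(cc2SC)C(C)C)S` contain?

[SX2H] is the SMARTS for a thiol: an aliphatic sulfur with two connections, one being H.
The molecule carries 2 separate instances of a thiol (-SH) meeting every constraint; each maps to a distinct set of atoms, giving 2 matches.

2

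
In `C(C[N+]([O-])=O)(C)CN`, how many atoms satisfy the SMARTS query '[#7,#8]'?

The query [#7,#8] means: nitrogen or oxygen (comma = OR).
Check the 8 heavy atoms by environment: 4× C → no; 1× N (charge +1) → match; 1× O (charge -1) → match; 1× O → match; 1× N → match.
Summing the matching environments: 1 + 1 + 1 + 1 = 4 matching atoms.

4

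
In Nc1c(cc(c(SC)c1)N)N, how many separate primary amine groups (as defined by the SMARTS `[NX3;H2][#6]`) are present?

3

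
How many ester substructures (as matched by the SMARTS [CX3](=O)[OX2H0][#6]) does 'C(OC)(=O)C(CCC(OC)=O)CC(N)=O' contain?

[CX3](=O)[OX2H0][#6] is the SMARTS for an ester: a carbonyl carbon bonded to an oxygen that is itself bonded to carbon (no H on that O).
The molecule carries 2 separate instances of a methyl-ester group (-C(=O)OCH3) meeting every constraint; each maps to a distinct set of atoms, giving 2 matches.

2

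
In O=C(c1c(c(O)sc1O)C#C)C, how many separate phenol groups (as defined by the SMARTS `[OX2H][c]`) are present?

2

[OX2H][c] is the SMARTS for a phenol: a hydroxyl oxygen attached to an aromatic carbon.
The molecule carries 2 separate instances of a hydroxyl group (-OH) meeting every constraint; each maps to a distinct set of atoms, giving 2 matches.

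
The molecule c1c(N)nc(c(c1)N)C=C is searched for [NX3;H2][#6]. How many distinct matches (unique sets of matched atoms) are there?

2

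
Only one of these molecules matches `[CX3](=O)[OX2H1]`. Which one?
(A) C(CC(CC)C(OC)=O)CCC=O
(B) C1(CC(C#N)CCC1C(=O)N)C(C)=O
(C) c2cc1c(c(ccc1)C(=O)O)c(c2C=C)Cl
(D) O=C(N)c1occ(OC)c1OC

[CX3](=O)[OX2H1] describes an sp2 carbon double-bonded to O and single-bonded to an -OH oxygen (a carboxylic acid).
(A) has an aldehyde (-CHO) but there is no singly-bonded oxygen on the carbonyl carbon.
(B) has a primary amide (-C(=O)NH2) but the carbonyl is bonded to N, not to an -OH oxygen.
(C) contains a carboxylic acid group (-C(=O)OH), which satisfies every atom and bond constraint.
(D) has a primary amide (-C(=O)NH2) but the carbonyl is bonded to N, not to an -OH oxygen.
So the answer is (C).

C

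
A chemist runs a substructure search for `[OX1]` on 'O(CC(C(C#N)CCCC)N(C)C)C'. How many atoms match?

0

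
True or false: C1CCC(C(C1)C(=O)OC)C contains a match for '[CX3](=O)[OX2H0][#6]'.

True

The pattern [CX3](=O)[OX2H0][#6] describes a carbonyl carbon bonded to an oxygen that is itself bonded to carbon (no H on that O) — an ester.
The molecule carries a methyl-ester group (-C(=O)OCH3), whose atoms satisfy every constraint of the query, so the pattern matches.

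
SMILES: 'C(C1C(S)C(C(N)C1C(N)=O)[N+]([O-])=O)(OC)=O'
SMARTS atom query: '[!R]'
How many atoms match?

12

The query [!R] means: !R matches any atom not in a ring.
Check the 17 heavy atoms by environment: 5× C (in 5-ring) → no; 2× N (acyclic) → match; 3× C (acyclic) → match; 4× O (acyclic) → match; 1× N (charge +1, acyclic) → match; 1× O (charge -1, acyclic) → match; 1× S (acyclic) → match.
Summing the matching environments: 2 + 3 + 4 + 1 + 1 + 1 = 12 matching atoms.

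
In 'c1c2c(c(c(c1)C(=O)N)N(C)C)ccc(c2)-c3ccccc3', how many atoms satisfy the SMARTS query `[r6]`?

The query [r6] means: r6 matches atoms in a six-membered ring.
Check the 22 heavy atoms by environment: 16× c (aromatic, in 6-ring) → match; 3× C (acyclic) → no; 1× O (acyclic) → no; 2× N (acyclic) → no.
That gives 16 matching atoms.

16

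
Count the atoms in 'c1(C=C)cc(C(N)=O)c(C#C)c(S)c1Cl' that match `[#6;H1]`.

Check the 15 heavy atoms by environment: 5× c (aromatic, H0) → no; 1× c (aromatic, H1) → match; 2× C (H1) → match; 1× C (H2) → no; 2× C (H0) → no; 1× O (H0) → no; 1× N (H2) → no; 1× S (H1) → no; 1× Cl (H0) → no.
Summing the matching environments: 1 + 2 = 3 matching atoms.

3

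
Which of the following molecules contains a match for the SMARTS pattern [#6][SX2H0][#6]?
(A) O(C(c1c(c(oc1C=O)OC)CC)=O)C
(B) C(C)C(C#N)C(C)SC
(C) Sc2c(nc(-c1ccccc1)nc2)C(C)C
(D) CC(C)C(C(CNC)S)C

[#6][SX2H0][#6] describes an aliphatic sulfur bridging two carbons with no H on the sulfur (a thioether).
(A) has a methoxy ether (-OCH3) but the bridging atom is O, not S.
(B) contains a methylthio ether (-SCH3), which satisfies every atom and bond constraint.
(C) has a thiol (-SH) but the sulfur has H1, not H0 bridging two carbons.
(D) has a thiol (-SH) but the sulfur has H1, not H0 bridging two carbons.
So the answer is (B).

B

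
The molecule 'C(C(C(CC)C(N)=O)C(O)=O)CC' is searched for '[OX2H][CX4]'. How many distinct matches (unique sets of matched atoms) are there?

[OX2H][CX4] is the SMARTS for an aliphatic alcohol: a hydroxyl oxygen bound to an sp3 (X4) carbon.
The molecule has a carboxylic acid group (-C(=O)OH), but the -OH is on a CX3 carbonyl carbon, not a CX4 carbon; nothing else fits, so there are 0 matches.

0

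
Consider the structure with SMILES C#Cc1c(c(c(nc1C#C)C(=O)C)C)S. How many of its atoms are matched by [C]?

The query [C] means: uppercase C matches aliphatic (non-aromatic) carbon only.
Check the 15 heavy atoms by environment: 1× n (aromatic) → no; 5× c (aromatic) → no; 7× C → match; 1× O → no; 1× S → no.
That gives 7 matching atoms.

7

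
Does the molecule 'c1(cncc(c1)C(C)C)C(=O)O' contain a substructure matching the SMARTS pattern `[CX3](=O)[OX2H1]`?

Yes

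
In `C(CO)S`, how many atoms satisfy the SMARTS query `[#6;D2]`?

2

The query [#6;D2] means: any carbon bonded to exactly two heavy atoms.
Check the 4 heavy atoms by environment: 2× C (D2) → match; 1× O (D1) → no; 1× S (D1) → no.
That gives 2 matching atoms.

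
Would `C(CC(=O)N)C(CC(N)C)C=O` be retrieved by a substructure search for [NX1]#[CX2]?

No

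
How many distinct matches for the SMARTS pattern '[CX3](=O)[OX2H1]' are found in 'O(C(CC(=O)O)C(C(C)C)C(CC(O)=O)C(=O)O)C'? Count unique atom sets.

3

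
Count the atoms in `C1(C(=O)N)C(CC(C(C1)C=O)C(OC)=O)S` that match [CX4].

7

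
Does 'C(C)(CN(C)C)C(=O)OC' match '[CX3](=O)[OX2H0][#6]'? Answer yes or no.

Yes

The pattern [CX3](=O)[OX2H0][#6] describes a carbonyl carbon bonded to an oxygen that is itself bonded to carbon (no H on that O) — an ester.
The molecule carries a methyl-ester group (-C(=O)OCH3), whose atoms satisfy every constraint of the query, so the pattern matches.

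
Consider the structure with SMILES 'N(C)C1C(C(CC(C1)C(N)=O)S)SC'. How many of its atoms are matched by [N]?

The query [N] means: uppercase N matches aliphatic (non-aromatic) nitrogen only.
Check the 14 heavy atoms by environment: 9× C → no; 1× O → no; 2× N → match; 2× S → no.
That gives 2 matching atoms.

2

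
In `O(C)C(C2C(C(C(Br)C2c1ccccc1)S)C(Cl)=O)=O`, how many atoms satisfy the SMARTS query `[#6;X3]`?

8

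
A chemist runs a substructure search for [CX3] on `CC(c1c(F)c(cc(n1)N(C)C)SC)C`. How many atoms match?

0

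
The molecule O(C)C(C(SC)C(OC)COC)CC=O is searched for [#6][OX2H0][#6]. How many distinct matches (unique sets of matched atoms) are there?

[#6][OX2H0][#6] is the SMARTS for an ether: an aliphatic oxygen bridging two carbons with no H on the oxygen.
The molecule carries 3 separate instances of a methoxy ether (-OCH3) meeting every constraint; each maps to a distinct set of atoms, giving 3 matches.

3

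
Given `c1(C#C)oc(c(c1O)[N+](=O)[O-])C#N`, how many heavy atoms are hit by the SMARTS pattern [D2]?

3

The query [D2] means: atom with exactly two heavy-atom neighbours.
Check the 13 heavy atoms by environment: 1× o (aromatic, D2) → match; 4× c (aromatic, D3) → no; 2× C (D2) → match; 1× N (D1) → no; 2× O (D1) → no; 1× N (charge +1, D3) → no; 1× O (charge -1, D1) → no; 1× C (D1) → no.
Summing the matching environments: 1 + 2 = 3 matching atoms.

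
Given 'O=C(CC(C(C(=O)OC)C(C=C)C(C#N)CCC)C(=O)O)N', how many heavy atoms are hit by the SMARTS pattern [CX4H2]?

3

Check the 22 heavy atoms by environment: 3× C (H2, X4) → match; 4× C (H1, X4) → no; 2× C (H3, X4) → no; 1× C (H1, X3) → no; 1× C (H2, X3) → no; 3× C (H0, X3) → no; 3× O (H0, X1) → no; 1× O (H1, X2) → no; 1× O (H0, X2) → no; 1× C (H0, X2) → no; 1× N (H0, X1) → no; 1× N (H2, X3) → no.
That gives 3 matching atoms.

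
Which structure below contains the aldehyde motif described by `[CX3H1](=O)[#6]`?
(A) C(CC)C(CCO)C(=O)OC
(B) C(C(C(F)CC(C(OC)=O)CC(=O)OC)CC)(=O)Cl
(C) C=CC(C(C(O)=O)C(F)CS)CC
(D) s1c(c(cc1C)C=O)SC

[CX3H1](=O)[#6] describes an sp2 carbon with one H, double-bonded to O and single-bonded to carbon (an aldehyde).
(A) has a methyl-ester group (-C(=O)OCH3) but the carbonyl carbon has H0, not H1.
(B) has a methyl-ester group (-C(=O)OCH3) but the carbonyl carbon has H0, not H1.
(C) has a carboxylic acid group (-C(=O)OH) but the carbonyl carbon has H0 and is bonded to O, not H1.
(D) contains an aldehyde (-CHO), which satisfies every atom and bond constraint.
So the answer is (D).

D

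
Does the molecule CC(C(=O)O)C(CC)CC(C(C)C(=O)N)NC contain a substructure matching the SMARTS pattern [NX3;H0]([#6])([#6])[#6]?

No

The pattern [NX3;H0]([#6])([#6])[#6] describes a trivalent nitrogen with no H, bonded to three carbons — a tertiary amine.
The closest candidate here is an N-methylamino group (-NHCH3), but the nitrogen still has one H (H1), not H0. No other fragment satisfies the full query, so there is no match.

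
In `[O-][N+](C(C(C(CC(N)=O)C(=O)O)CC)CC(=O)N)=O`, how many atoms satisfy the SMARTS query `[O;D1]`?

Check the 19 heavy atoms by environment: 3× C (D2) → no; 6× C (D3) → no; 5× O (D1) → match; 2× N (D1) → no; 1× N (charge +1, D3) → no; 1× O (charge -1, D1) → match; 1× C (D1) → no.
Summing the matching environments: 5 + 1 = 6 matching atoms.

6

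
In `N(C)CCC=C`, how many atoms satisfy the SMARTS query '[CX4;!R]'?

3

The query [CX4;!R] means: aliphatic carbon with four total connections, not in a ring.
Check the 6 heavy atoms by environment: 3× C (X4, acyclic) → match; 1× N (X3, acyclic) → no; 2× C (X3, acyclic) → no.
That gives 3 matching atoms.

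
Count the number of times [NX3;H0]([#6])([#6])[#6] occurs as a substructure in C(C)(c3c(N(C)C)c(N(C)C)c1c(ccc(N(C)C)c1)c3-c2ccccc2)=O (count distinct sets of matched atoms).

3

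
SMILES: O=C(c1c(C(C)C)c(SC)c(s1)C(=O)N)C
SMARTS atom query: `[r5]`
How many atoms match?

Check the 16 heavy atoms by environment: 1× s (aromatic, in 5-ring) → match; 4× c (aromatic, in 5-ring) → match; 7× C (acyclic) → no; 2× O (acyclic) → no; 1× N (acyclic) → no; 1× S (acyclic) → no.
Summing the matching environments: 1 + 4 = 5 matching atoms.

5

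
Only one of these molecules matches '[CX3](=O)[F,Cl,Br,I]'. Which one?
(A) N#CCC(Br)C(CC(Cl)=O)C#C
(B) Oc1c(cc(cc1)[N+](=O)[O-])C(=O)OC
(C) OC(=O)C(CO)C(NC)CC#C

A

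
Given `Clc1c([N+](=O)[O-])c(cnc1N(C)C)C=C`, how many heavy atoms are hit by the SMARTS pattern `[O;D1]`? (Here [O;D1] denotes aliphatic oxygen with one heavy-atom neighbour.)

The query [O;D1] means: aliphatic oxygen bonded to exactly one heavy atom.
Check the 15 heavy atoms by environment: 1× n (aromatic, D2) → no; 4× c (aromatic, D3) → no; 1× c (aromatic, D2) → no; 1× N (charge +1, D3) → no; 1× O (charge -1, D1) → match; 1× O (D1) → match; 1× C (D2) → no; 3× C (D1) → no; 1× Cl (D1) → no; 1× N (D3) → no.
Summing the matching environments: 1 + 1 = 2 matching atoms.

2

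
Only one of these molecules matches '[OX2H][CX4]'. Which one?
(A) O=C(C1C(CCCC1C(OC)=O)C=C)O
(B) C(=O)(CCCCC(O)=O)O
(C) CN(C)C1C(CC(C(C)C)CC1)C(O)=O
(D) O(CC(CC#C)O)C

[OX2H][CX4] describes a hydroxyl oxygen bound to an sp3 (X4) carbon (an aliphatic alcohol).
(A) has a carboxylic acid group (-C(=O)OH) but the -OH is on a CX3 carbonyl carbon, not a CX4 carbon.
(B) has a carboxylic acid group (-C(=O)OH) but the -OH is on a CX3 carbonyl carbon, not a CX4 carbon.
(C) has a carboxylic acid group (-C(=O)OH) but the -OH is on a CX3 carbonyl carbon, not a CX4 carbon.
(D) contains a hydroxyl group (-OH), which satisfies every atom and bond constraint.
So the answer is (D).

D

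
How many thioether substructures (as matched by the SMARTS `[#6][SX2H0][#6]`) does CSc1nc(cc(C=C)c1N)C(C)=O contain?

1

[#6][SX2H0][#6] is the SMARTS for a thioether: an aliphatic sulfur bridging two carbons with no H on the sulfur.
Exactly one fragment in the molecule meets all constraints, giving 1 match.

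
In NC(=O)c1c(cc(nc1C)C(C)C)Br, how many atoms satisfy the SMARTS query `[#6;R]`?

5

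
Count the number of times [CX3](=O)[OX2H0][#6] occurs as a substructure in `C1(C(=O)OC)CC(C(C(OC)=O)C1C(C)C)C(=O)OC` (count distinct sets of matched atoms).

3

[CX3](=O)[OX2H0][#6] is the SMARTS for an ester: a carbonyl carbon bonded to an oxygen that is itself bonded to carbon (no H on that O).
The molecule carries 3 separate instances of a methyl-ester group (-C(=O)OCH3) meeting every constraint; each maps to a distinct set of atoms, giving 3 matches.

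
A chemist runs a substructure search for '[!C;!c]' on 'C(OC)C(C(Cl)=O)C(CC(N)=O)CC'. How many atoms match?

5

Check the 14 heavy atoms by environment: 9× C → no; 3× O → match; 1× N → match; 1× Cl → match.
Summing the matching environments: 3 + 1 + 1 = 5 matching atoms.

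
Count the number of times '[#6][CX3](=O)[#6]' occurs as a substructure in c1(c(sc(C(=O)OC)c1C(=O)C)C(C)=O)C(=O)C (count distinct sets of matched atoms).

3

[#6][CX3](=O)[#6] is the SMARTS for a ketone: a carbonyl carbon (no H) flanked by two carbons.
The molecule carries 3 separate instances of an acetyl/ketone group (-C(=O)CH3) meeting every constraint; each maps to a distinct set of atoms, giving 3 matches.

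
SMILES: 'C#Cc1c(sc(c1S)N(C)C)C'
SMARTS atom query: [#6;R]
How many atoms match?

4

The query [#6;R] means: carbon that is part of a ring.
Check the 12 heavy atoms by environment: 1× s (aromatic, in 5-ring) → no; 4× c (aromatic, in 5-ring) → match; 1× N (acyclic) → no; 5× C (acyclic) → no; 1× S (acyclic) → no.
That gives 4 matching atoms.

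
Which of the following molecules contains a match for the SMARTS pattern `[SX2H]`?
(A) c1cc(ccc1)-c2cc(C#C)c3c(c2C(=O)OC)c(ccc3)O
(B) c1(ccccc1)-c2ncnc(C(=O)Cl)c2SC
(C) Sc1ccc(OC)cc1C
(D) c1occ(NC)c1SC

C

[SX2H] describes an aliphatic sulfur with two connections, one being H (a thiol).
(A) has a hydroxyl group (-OH) but it is an -OH, not an -SH.
(B) has a methylthio ether (-SCH3) but the sulfur has H0 (bonded to two carbons), not H1.
(C) contains a thiol (-SH), which satisfies every atom and bond constraint.
(D) has a methylthio ether (-SCH3) but the sulfur has H0 (bonded to two carbons), not H1.
So the answer is (C).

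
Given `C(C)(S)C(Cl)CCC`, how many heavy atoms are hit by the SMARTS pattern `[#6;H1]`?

2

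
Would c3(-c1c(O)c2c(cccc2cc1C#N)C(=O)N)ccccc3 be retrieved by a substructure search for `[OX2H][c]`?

Yes

The pattern [OX2H][c] describes a hydroxyl oxygen attached to an aromatic carbon — a phenol.
The molecule carries a hydroxyl group (-OH), whose atoms satisfy every constraint of the query, so the pattern matches.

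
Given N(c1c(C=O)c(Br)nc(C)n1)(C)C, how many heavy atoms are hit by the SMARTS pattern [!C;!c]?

The query [!C;!c] means: neither aliphatic nor aromatic carbon — same as [!#6].
Check the 13 heavy atoms by environment: 2× n (aromatic) → match; 4× c (aromatic) → no; 1× Br → match; 4× C → no; 1× O → match; 1× N → match.
Summing the matching environments: 2 + 1 + 1 + 1 = 5 matching atoms.

5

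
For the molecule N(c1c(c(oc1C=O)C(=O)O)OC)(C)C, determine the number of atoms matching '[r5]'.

5

The query [r5] means: r5 matches atoms in a five-membered ring.
Check the 15 heavy atoms by environment: 1× o (aromatic, in 5-ring) → match; 4× c (aromatic, in 5-ring) → match; 5× C (acyclic) → no; 4× O (acyclic) → no; 1× N (acyclic) → no.
Summing the matching environments: 1 + 4 = 5 matching atoms.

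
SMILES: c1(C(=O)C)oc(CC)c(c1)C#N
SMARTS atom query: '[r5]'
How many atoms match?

Check the 12 heavy atoms by environment: 1× o (aromatic, in 5-ring) → match; 4× c (aromatic, in 5-ring) → match; 5× C (acyclic) → no; 1× O (acyclic) → no; 1× N (acyclic) → no.
Summing the matching environments: 1 + 4 = 5 matching atoms.

5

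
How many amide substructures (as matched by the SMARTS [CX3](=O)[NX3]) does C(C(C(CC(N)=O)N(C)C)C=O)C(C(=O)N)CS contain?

[CX3](=O)[NX3] is the SMARTS for an amide: a carbonyl carbon bonded to a trivalent nitrogen.
The molecule carries 2 separate instances of a primary amide (-C(=O)NH2) meeting every constraint; each maps to a distinct set of atoms, giving 2 matches.

2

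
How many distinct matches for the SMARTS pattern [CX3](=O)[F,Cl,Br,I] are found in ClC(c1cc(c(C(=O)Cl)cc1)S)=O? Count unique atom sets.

2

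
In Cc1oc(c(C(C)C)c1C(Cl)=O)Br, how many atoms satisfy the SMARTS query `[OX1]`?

1

The query [OX1] means: aliphatic oxygen with one total connection — typically a carbonyl =O or an oxide.
Check the 13 heavy atoms by environment: 1× o (aromatic, X2) → no; 4× c (aromatic, X3) → no; 4× C (X4) → no; 1× Br (X1) → no; 1× C (X3) → no; 1× O (X1) → match; 1× Cl (X1) → no.
That gives 1 matching atom.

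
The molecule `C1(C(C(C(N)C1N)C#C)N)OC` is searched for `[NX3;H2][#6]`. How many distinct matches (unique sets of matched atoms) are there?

3

[NX3;H2][#6] is the SMARTS for a primary amine: a trivalent nitrogen with two H attached to carbon.
The molecule carries 3 separate instances of a primary amino group (-NH2) meeting every constraint; each maps to a distinct set of atoms, giving 3 matches.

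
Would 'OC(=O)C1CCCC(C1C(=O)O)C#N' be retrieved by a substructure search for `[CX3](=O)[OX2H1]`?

Yes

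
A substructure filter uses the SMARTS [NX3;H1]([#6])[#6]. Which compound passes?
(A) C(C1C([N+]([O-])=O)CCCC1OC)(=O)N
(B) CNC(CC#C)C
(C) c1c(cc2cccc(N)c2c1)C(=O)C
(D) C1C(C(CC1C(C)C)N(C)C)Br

B

[NX3;H1]([#6])[#6] describes a trivalent nitrogen with one H, bonded to two carbons (a secondary amine).
(A) has a primary amide (-C(=O)NH2) but the -C(=O)NH2 nitrogen has H2, not H1.
(B) contains an N-methylamino group (-NHCH3), which satisfies every atom and bond constraint.
(C) has a primary amino group (-NH2) but the nitrogen has H2 and only one carbon neighbour.
(D) has a dimethylamino group (-N(CH3)2) but the nitrogen has H0, not H1.
So the answer is (B).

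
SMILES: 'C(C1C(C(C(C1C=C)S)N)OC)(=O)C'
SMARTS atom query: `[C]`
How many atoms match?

Check the 14 heavy atoms by environment: 10× C → match; 2× O → no; 1× N → no; 1× S → no.
That gives 10 matching atoms.

10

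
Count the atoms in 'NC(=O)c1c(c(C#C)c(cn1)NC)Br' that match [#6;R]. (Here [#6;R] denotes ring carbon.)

5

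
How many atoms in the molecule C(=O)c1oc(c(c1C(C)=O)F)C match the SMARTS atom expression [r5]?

The query [r5] means: r5 matches atoms in a five-membered ring.
Check the 12 heavy atoms by environment: 1× o (aromatic, in 5-ring) → match; 4× c (aromatic, in 5-ring) → match; 1× F (acyclic) → no; 4× C (acyclic) → no; 2× O (acyclic) → no.
Summing the matching environments: 1 + 4 = 5 matching atoms.

5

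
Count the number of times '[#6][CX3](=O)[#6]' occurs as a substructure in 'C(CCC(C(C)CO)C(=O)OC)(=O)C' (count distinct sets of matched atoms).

1

[#6][CX3](=O)[#6] is the SMARTS for a ketone: a carbonyl carbon (no H) flanked by two carbons.
Exactly one fragment in the molecule meets all constraints, giving 1 match.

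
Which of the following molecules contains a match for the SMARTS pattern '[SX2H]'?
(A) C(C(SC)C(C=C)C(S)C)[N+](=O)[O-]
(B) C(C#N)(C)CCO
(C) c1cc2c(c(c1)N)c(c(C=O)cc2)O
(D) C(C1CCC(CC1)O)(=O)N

A

[SX2H] describes an aliphatic sulfur with two connections, one being H (a thiol).
(A) contains a thiol (-SH), which satisfies every atom and bond constraint.
(B) has a hydroxyl group (-OH) but it is an -OH, not an -SH.
(C) has a hydroxyl group (-OH) but it is an -OH, not an -SH.
(D) has a hydroxyl group (-OH) but it is an -OH, not an -SH.
So the answer is (A).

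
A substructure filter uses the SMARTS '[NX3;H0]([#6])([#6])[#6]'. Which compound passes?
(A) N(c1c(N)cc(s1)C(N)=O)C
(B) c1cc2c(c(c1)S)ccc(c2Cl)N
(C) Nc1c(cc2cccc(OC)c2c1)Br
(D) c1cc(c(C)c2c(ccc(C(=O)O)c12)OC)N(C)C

[NX3;H0]([#6])([#6])[#6] describes a trivalent nitrogen with no H, bonded to three carbons (a tertiary amine).
(A) has a primary amide (-C(=O)NH2) but the amide nitrogen has H2 and only one carbon neighbour.
(B) has a primary amino group (-NH2) but the nitrogen has H2, not H0 with three carbons.
(C) has a primary amino group (-NH2) but the nitrogen has H2, not H0 with three carbons.
(D) contains a dimethylamino group (-N(CH3)2), which satisfies every atom and bond constraint.
So the answer is (D).

D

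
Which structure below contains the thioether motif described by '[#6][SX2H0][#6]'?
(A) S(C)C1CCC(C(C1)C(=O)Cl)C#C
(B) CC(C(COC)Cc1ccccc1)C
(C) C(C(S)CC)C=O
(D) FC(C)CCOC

A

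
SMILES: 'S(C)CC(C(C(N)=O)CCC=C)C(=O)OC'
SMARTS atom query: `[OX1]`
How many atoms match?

2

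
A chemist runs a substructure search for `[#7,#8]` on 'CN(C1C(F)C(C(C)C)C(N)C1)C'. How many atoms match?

2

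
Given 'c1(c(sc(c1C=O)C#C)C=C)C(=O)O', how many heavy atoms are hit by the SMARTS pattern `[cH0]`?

The query [cH0] means: aromatic carbon with no attached hydrogen (substituted or ring-fusion).
Check the 14 heavy atoms by environment: 1× s (aromatic, H0) → no; 4× c (aromatic, H0) → match; 2× C (H0) → no; 2× O (H0) → no; 1× O (H1) → no; 3× C (H1) → no; 1× C (H2) → no.
That gives 4 matching atoms.

4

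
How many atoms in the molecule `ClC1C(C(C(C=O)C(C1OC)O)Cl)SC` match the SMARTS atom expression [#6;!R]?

3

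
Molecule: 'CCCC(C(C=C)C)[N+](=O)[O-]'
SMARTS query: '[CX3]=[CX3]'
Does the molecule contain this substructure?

The pattern [CX3]=[CX3] describes a non-aromatic C=C double bond between two sp2 carbons — an alkene.
The molecule carries a vinyl group (-CH=CH2), whose atoms satisfy every constraint of the query, so the pattern matches.

Yes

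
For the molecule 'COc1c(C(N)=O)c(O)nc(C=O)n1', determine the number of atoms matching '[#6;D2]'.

1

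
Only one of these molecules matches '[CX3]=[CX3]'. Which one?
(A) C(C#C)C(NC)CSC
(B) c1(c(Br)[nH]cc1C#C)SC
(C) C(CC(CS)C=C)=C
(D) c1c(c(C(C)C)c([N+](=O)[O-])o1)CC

C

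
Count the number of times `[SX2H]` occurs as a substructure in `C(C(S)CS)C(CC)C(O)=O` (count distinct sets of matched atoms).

2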